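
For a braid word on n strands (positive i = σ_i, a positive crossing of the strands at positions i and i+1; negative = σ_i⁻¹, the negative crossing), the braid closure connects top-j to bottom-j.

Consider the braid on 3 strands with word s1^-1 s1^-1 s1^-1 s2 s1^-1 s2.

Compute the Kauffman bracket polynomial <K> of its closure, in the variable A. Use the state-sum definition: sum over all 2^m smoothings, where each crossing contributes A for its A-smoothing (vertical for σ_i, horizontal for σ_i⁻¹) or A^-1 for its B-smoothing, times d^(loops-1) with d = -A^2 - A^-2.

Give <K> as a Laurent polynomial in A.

A^14 - 2*A^10 + 2*A^6 - 2*A^2 + 2*A^-2 - A^-6 + A^-10

Derivation:
Braid: s1^-1 s1^-1 s1^-1 s2 s1^-1 s2 on 3 strands, 6 crossings.
Writhe w = (#positive) - (#negative) = 2 - 4 = -2.
Enumerate smoothing states for the bracket polynomial. There are 2^6 = 64 states.
For each crossing: s=0 is the vertical smoothing, s=1 horizontal. Crossing k contributes A^(sign_k * (1 - 2*s_k)); loop factor d = -A^2 - A^-2.
Tabulate the states by total A-exponent and number of loops L (A-exp: L × count):
  A^6: L=5 ×1
  A^4: L=4 ×6
  A^2: L=3 ×15
  A^0: L=2 ×19, L=4 ×1
  A^-2: L=1 ×11, L=3 ×4
  A^-4: L=2 ×6
  A^-6: L=3 ×1
Each group contributes A^e * Σ count * d^(L-1):
Powers of d = -A^2 - A^-2: d^2 = A^4 + 2 + A^-4; d^3 = -A^6 - 3*A^2 - 3*A^-2 - A^-6; d^4 = A^8 + 4*A^4 + 6 + 4*A^-4 + A^-8.
  A^6 * (d^4) = A^14 + 4*A^10 + 6*A^6 + 4*A^2 + A^-2
  A^4 * (6*d^3) = -6*A^10 - 18*A^6 - 18*A^2 - 6*A^-2
  A^2 * (15*d^2) = 15*A^6 + 30*A^2 + 15*A^-2
  A^0 * (19*d + d^3) = -A^6 - 22*A^2 - 22*A^-2 - A^-6
  A^-2 * (11 + 4*d^2) = 4*A^2 + 19*A^-2 + 4*A^-6
  A^-4 * (6*d) = -6*A^-2 - 6*A^-6
  A^-6 * (d^2) = A^-2 + 2*A^-6 + A^-10
Summing the groups: <K> = A^14 - 2*A^10 + 2*A^6 - 2*A^2 + 2*A^-2 - A^-6 + A^-10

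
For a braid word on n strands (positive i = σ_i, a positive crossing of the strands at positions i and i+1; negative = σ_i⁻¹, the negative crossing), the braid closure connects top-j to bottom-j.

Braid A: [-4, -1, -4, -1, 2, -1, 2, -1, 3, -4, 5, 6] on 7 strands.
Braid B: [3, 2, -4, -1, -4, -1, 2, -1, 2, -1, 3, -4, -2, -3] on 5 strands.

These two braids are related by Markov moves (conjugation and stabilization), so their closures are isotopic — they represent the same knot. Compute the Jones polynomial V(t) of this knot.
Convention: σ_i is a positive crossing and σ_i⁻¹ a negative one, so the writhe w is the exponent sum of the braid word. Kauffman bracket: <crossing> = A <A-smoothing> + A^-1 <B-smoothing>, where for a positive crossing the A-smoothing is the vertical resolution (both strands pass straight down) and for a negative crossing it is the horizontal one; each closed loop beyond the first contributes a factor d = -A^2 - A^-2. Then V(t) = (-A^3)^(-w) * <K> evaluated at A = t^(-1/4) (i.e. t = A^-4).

1 - t^-1 + 3*t^-2 - 4*t^-3 + 5*t^-4 - 6*t^-5 + 5*t^-6 - 4*t^-7 + 3*t^-8 - t^-9

Derivation:
Markov-equivalent braids have isotopic closures, hence identical knot invariants. Strip the Markov moves from each word to reach a common short braid β, then compute V(t) once on β.
Braid A: s4^-1 s1^-1 s4^-1 s1^-1 s2 s1^-1 s2 s1^-1 s3 s4^-1 s5 s6 on 7 strands reduces by inverse Markov moves (closure unchanged at each step):
  Destabilize: the word has the form β·s6 where s6 occurs only as the final letter (β ∈ B_6); drop it and the last strand → 6 strands.
  Destabilize: the word has the form β·s5 where s5 occurs only as the final letter (β ∈ B_5); drop it and the last strand → 5 strands.
Reduced to β = s4^-1 s1^-1 s4^-1 s1^-1 s2 s1^-1 s2 s1^-1 s3 s4^-1 on 5 strands, 10 crossings.
Braid B: s3 s2 s4^-1 s1^-1 s4^-1 s1^-1 s2 s1^-1 s2 s1^-1 s3 s4^-1 s2^-1 s3^-1 on 5 strands reduces by inverse Markov moves (closure unchanged at each step):
  Deconjugate: the word is γ·β·γ⁻¹ with γ = s3 s2 (prefix) and γ⁻¹ = s2^-1 s3^-1 (suffix); strip both.
Reduced to β = s4^-1 s1^-1 s4^-1 s1^-1 s2 s1^-1 s2 s1^-1 s3 s4^-1 on 5 strands, 10 crossings.
Both give the same β = s4^-1 s1^-1 s4^-1 s1^-1 s2 s1^-1 s2 s1^-1 s3 s4^-1 on 5 strands, so one state sum suffices:
Braid: s4^-1 s1^-1 s4^-1 s1^-1 s2 s1^-1 s2 s1^-1 s3 s4^-1 on 5 strands, 10 crossings.
Writhe w = (#positive) - (#negative) = 3 - 7 = -4.
State-sum expansion of <K>. There are 2^10 = 1024 states.
For each crossing: s=0 is the vertical smoothing, s=1 horizontal. Crossing k contributes A^(sign_k * (1 - 2*s_k)); loop factor d = -A^2 - A^-2.
Tabulate the states by total A-exponent and number of loops L (A-exp: L × count):
  A^10: L=8 ×1
  A^8: L=7 ×10
  A^6: L=6 ×45
  A^4: L=5 ×118, L=7 ×2
  A^2: L=4 ×195, L=6 ×15
  A^0: L=3 ×203, L=5 ×49
  A^-2: L=2 ×123, L=4 ×85, L=6 ×2
  A^-4: L=1 ×33, L=3 ×78, L=5 ×9
  A^-6: L=2 ×29, L=4 ×16
  A^-8: L=3 ×9, L=5 ×1
  A^-10: L=4 ×1
Each group contributes A^e * Σ count * d^(L-1):
Powers of d = -A^2 - A^-2: d^2 = A^4 + 2 + A^-4; d^3 = -A^6 - 3*A^2 - 3*A^-2 - A^-6; d^4 = A^8 + 4*A^4 + 6 + 4*A^-4 + A^-8; d^5 = -A^10 - 5*A^6 - 10*A^2 - 10*A^-2 - 5*A^-6 - A^-10; d^6 = A^12 + 6*A^8 + 15*A^4 + 20 + 15*A^-4 + 6*A^-8 + A^-12; d^7 = -A^14 - 7*A^10 - 21*A^6 - 35*A^2 - 35*A^-2 - 21*A^-6 - 7*A^-10 - A^-14.
  A^10 * (d^7) = -A^24 - 7*A^20 - 21*A^16 - 35*A^12 - 35*A^8 - 21*A^4 - 7 - A^-4
  A^8 * (10*d^6) = 10*A^20 + 60*A^16 + 150*A^12 + 200*A^8 + 150*A^4 + 60 + 10*A^-4
  A^6 * (45*d^5) = -45*A^16 - 225*A^12 - 450*A^8 - 450*A^4 - 225 - 45*A^-4
  A^4 * (118*d^4 + 2*d^6) = 2*A^16 + 130*A^12 + 502*A^8 + 748*A^4 + 502 + 130*A^-4 + 2*A^-8
  A^2 * (195*d^3 + 15*d^5) = -15*A^12 - 270*A^8 - 735*A^4 - 735 - 270*A^-4 - 15*A^-8
  A^0 * (203*d^2 + 49*d^4) = 49*A^8 + 399*A^4 + 700 + 399*A^-4 + 49*A^-8
  A^-2 * (123*d + 85*d^3 + 2*d^5) = -2*A^8 - 95*A^4 - 398 - 398*A^-4 - 95*A^-8 - 2*A^-12
  A^-4 * (33 + 78*d^2 + 9*d^4) = 9*A^4 + 114 + 243*A^-4 + 114*A^-8 + 9*A^-12
  A^-6 * (29*d + 16*d^3) = -16 - 77*A^-4 - 77*A^-8 - 16*A^-12
  A^-8 * (9*d^2 + d^4) = 1 + 13*A^-4 + 24*A^-8 + 13*A^-12 + A^-16
  A^-10 * (d^3) = -A^-4 - 3*A^-8 - 3*A^-12 - A^-16
Summing the groups: <K> = -A^24 + 3*A^20 - 4*A^16 + 5*A^12 - 6*A^8 + 5*A^4 - 4 + 3*A^-4 - A^-8 + A^-12
Normalise by the writhe: (-A^3)^(-w) = (-A^3)^(4) = A^12, so f(A) = A^12 * <K> = -A^36 + 3*A^32 - 4*A^28 + 5*A^24 - 6*A^20 + 5*A^16 - 4*A^12 + 3*A^8 - A^4 + 1.
Substitute A = t^(-1/4), i.e. A^e → t^(-e/4): V(t) = 1 - t^-1 + 3*t^-2 - 4*t^-3 + 5*t^-4 - 6*t^-5 + 5*t^-6 - 4*t^-7 + 3*t^-8 - t^-9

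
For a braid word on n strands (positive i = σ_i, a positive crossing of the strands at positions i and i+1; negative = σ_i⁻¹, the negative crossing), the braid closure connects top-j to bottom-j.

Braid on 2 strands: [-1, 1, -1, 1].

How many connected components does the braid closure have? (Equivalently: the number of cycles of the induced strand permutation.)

2

Derivation:
Track the strand permutation on 2 strands, starting from identity.
  step 1: s1^-1 swaps positions 1,2 -> [2 1]
  step 2: s1 swaps positions 1,2 -> [1 2]
  step 3: s1^-1 swaps positions 1,2 -> [2 1]
  step 4: s1 swaps positions 1,2 -> [1 2]
Final permutation (position -> original strand): [1 2]
Closure components = cycle count of this permutation = 2.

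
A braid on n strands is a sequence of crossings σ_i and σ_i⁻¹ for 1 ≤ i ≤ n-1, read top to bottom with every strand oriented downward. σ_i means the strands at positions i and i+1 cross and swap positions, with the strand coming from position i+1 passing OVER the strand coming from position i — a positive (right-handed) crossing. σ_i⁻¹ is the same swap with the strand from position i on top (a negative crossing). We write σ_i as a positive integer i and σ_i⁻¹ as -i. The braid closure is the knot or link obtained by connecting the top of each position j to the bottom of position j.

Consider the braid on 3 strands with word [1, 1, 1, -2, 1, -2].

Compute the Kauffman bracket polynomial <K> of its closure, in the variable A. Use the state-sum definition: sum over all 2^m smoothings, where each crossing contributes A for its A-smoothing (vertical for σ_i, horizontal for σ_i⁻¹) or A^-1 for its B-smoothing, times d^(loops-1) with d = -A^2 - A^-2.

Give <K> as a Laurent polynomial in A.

Braid: s1 s1 s1 s2^-1 s1 s2^-1 on 3 strands, 6 crossings.
Writhe w = (#positive) - (#negative) = 4 - 2 = 2.
State-sum expansion of <K>. There are 2^6 = 64 states.
For each crossing: s=0 is the vertical smoothing, s=1 horizontal. Crossing k contributes A^(sign_k * (1 - 2*s_k)); loop factor d = -A^2 - A^-2.
Tabulate the states by total A-exponent and number of loops L (A-exp: L × count):
  A^6: L=3 ×1
  A^4: L=2 ×6
  A^2: L=1 ×11, L=3 ×4
  A^0: L=2 ×19, L=4 ×1
  A^-2: L=3 ×15
  A^-4: L=4 ×6
  A^-6: L=5 ×1
Each group contributes A^e * Σ count * d^(L-1):
Powers of d = -A^2 - A^-2: d^2 = A^4 + 2 + A^-4; d^3 = -A^6 - 3*A^2 - 3*A^-2 - A^-6; d^4 = A^8 + 4*A^4 + 6 + 4*A^-4 + A^-8.
  A^6 * (d^2) = A^10 + 2*A^6 + A^2
  A^4 * (6*d) = -6*A^6 - 6*A^2
  A^2 * (11 + 4*d^2) = 4*A^6 + 19*A^2 + 4*A^-2
  A^0 * (19*d + d^3) = -A^6 - 22*A^2 - 22*A^-2 - A^-6
  A^-2 * (15*d^2) = 15*A^2 + 30*A^-2 + 15*A^-6
  A^-4 * (6*d^3) = -6*A^2 - 18*A^-2 - 18*A^-6 - 6*A^-10
  A^-6 * (d^4) = A^2 + 4*A^-2 + 6*A^-6 + 4*A^-10 + A^-14
Summing the groups: <K> = A^10 - A^6 + 2*A^2 - 2*A^-2 + 2*A^-6 - 2*A^-10 + A^-14

Answer: A^10 - A^6 + 2*A^2 - 2*A^-2 + 2*A^-6 - 2*A^-10 + A^-14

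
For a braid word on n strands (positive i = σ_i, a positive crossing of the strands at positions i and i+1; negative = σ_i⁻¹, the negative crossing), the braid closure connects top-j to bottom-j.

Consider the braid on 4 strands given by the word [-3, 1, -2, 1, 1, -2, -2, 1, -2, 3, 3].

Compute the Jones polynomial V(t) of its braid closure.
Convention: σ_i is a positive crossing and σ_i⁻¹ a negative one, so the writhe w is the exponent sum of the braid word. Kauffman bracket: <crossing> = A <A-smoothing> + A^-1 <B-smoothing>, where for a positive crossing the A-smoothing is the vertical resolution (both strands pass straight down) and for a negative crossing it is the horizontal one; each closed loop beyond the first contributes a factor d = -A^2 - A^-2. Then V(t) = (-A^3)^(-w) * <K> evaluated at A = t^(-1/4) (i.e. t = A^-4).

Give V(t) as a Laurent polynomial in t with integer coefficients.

t^4 - 3*t^3 + 5*t^2 - 6*t + 7 - 6*t^-1 + 5*t^-2 - 3*t^-3 + t^-4

Derivation:
The presented braid s3^-1 s1 s2^-1 s1 s1 s2^-1 s2^-1 s1 s2^-1 s3 s3 on 4 strands reduces by inverse Markov moves (closure unchanged at each step):
  Deconjugate: the word is γ·β·γ⁻¹ with γ = s3^-1 (prefix) and γ⁻¹ = s3 (suffix); strip both.
  Destabilize: the word has the form β·s3 where s3 occurs only as the final letter (β ∈ B_3); drop it and the last strand → 3 strands.
Reduced to β = s1 s2^-1 s1 s1 s2^-1 s2^-1 s1 s2^-1 on 3 strands, 8 crossings.
Compute on β:
Braid: s1 s2^-1 s1 s1 s2^-1 s2^-1 s1 s2^-1 on 3 strands, 8 crossings.
Writhe w = (#positive) - (#negative) = 4 - 4 = 0.
Enumerate smoothing states for the bracket polynomial. There are 2^8 = 256 states.
For each crossing: s=0 is the vertical smoothing, s=1 horizontal. Crossing k contributes A^(sign_k * (1 - 2*s_k)); loop factor d = -A^2 - A^-2.
Tabulate the states by total A-exponent and number of loops L (A-exp: L × count):
  A^8: L=5 ×1
  A^6: L=4 ×8
  A^4: L=3 ×27, L=5 ×1
  A^2: L=2 ×47, L=4 ×9
  A^0: L=1 ×37, L=3 ×32, L=5 ×1
  A^-2: L=2 ×47, L=4 ×9
  A^-4: L=3 ×27, L=5 ×1
  A^-6: L=4 ×8
  A^-8: L=5 ×1
Each group contributes A^e * Σ count * d^(L-1):
Powers of d = -A^2 - A^-2: d^2 = A^4 + 2 + A^-4; d^3 = -A^6 - 3*A^2 - 3*A^-2 - A^-6; d^4 = A^8 + 4*A^4 + 6 + 4*A^-4 + A^-8.
  A^8 * (d^4) = A^16 + 4*A^12 + 6*A^8 + 4*A^4 + 1
  A^6 * (8*d^3) = -8*A^12 - 24*A^8 - 24*A^4 - 8
  A^4 * (27*d^2 + d^4) = A^12 + 31*A^8 + 60*A^4 + 31 + A^-4
  A^2 * (47*d + 9*d^3) = -9*A^8 - 74*A^4 - 74 - 9*A^-4
  A^0 * (37 + 32*d^2 + d^4) = A^8 + 36*A^4 + 107 + 36*A^-4 + A^-8
  A^-2 * (47*d + 9*d^3) = -9*A^4 - 74 - 74*A^-4 - 9*A^-8
  A^-4 * (27*d^2 + d^4) = A^4 + 31 + 60*A^-4 + 31*A^-8 + A^-12
  A^-6 * (8*d^3) = -8 - 24*A^-4 - 24*A^-8 - 8*A^-12
  A^-8 * (d^4) = 1 + 4*A^-4 + 6*A^-8 + 4*A^-12 + A^-16
Summing the groups: <K> = A^16 - 3*A^12 + 5*A^8 - 6*A^4 + 7 - 6*A^-4 + 5*A^-8 - 3*A^-12 + A^-16
Normalise by the writhe: (-A^3)^(-w) = (-A^3)^(0) = 1, so f(A) = 1 * <K> = A^16 - 3*A^12 + 5*A^8 - 6*A^4 + 7 - 6*A^-4 + 5*A^-8 - 3*A^-12 + A^-16.
Substitute A = t^(-1/4), i.e. A^e → t^(-e/4): V(t) = t^4 - 3*t^3 + 5*t^2 - 6*t + 7 - 6*t^-1 + 5*t^-2 - 3*t^-3 + t^-4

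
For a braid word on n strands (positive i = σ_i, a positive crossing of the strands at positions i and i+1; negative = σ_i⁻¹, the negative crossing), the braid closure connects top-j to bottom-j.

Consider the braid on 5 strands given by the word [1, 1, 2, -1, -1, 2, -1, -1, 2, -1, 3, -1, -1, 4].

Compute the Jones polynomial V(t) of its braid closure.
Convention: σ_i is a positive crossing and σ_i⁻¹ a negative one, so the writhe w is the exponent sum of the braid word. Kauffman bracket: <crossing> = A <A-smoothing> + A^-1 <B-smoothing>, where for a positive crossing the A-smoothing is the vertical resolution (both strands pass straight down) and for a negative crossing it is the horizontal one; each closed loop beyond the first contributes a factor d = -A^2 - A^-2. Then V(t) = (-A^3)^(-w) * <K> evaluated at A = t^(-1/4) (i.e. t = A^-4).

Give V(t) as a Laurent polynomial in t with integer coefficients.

The presented braid s1 s1 s2 s1^-1 s1^-1 s2 s1^-1 s1^-1 s2 s1^-1 s3 s1^-1 s1^-1 s4 on 5 strands reduces by inverse Markov moves (closure unchanged at each step):
  Destabilize: the word has the form β·s4 where s4 occurs only as the final letter (β ∈ B_4); drop it and the last strand → 4 strands.
  Deconjugate: the word is γ·β·γ⁻¹ with γ = s1 s1 (prefix) and γ⁻¹ = s1^-1 s1^-1 (suffix); strip both.
  Destabilize: the word has the form β·s3 where s3 occurs only as the final letter (β ∈ B_3); drop it and the last strand → 3 strands.
Reduced to β = s2 s1^-1 s1^-1 s2 s1^-1 s1^-1 s2 s1^-1 on 3 strands, 8 crossings.
Compute on β:
Braid: s2 s1^-1 s1^-1 s2 s1^-1 s1^-1 s2 s1^-1 on 3 strands, 8 crossings.
Writhe w = (#positive) - (#negative) = 3 - 5 = -2.
State-sum expansion of <K>. There are 2^8 = 256 states.
For each crossing: s=0 is the vertical smoothing, s=1 horizontal. Crossing k contributes A^(sign_k * (1 - 2*s_k)); loop factor d = -A^2 - A^-2.
Tabulate the states by total A-exponent and number of loops L (A-exp: L × count):
  A^8: L=6 ×1
  A^6: L=5 ×8
  A^4: L=4 ×28
  A^2: L=3 ×55, L=5 ×1
  A^0: L=2 ×63, L=4 ×7
  A^-2: L=1 ×35, L=3 ×21
  A^-4: L=2 ×26, L=4 ×2
  A^-6: L=3 ×8
  A^-8: L=4 ×1
Each group contributes A^e * Σ count * d^(L-1):
Powers of d = -A^2 - A^-2: d^2 = A^4 + 2 + A^-4; d^3 = -A^6 - 3*A^2 - 3*A^-2 - A^-6; d^4 = A^8 + 4*A^4 + 6 + 4*A^-4 + A^-8; d^5 = -A^10 - 5*A^6 - 10*A^2 - 10*A^-2 - 5*A^-6 - A^-10.
  A^8 * (d^5) = -A^18 - 5*A^14 - 10*A^10 - 10*A^6 - 5*A^2 - A^-2
  A^6 * (8*d^4) = 8*A^14 + 32*A^10 + 48*A^6 + 32*A^2 + 8*A^-2
  A^4 * (28*d^3) = -28*A^10 - 84*A^6 - 84*A^2 - 28*A^-2
  A^2 * (55*d^2 + d^4) = A^10 + 59*A^6 + 116*A^2 + 59*A^-2 + A^-6
  A^0 * (63*d + 7*d^3) = -7*A^6 - 84*A^2 - 84*A^-2 - 7*A^-6
  A^-2 * (35 + 21*d^2) = 21*A^2 + 77*A^-2 + 21*A^-6
  A^-4 * (26*d + 2*d^3) = -2*A^2 - 32*A^-2 - 32*A^-6 - 2*A^-10
  A^-6 * (8*d^2) = 8*A^-2 + 16*A^-6 + 8*A^-10
  A^-8 * (d^3) = -A^-2 - 3*A^-6 - 3*A^-10 - A^-14
Summing the groups: <K> = -A^18 + 3*A^14 - 5*A^10 + 6*A^6 - 6*A^2 + 6*A^-2 - 4*A^-6 + 3*A^-10 - A^-14
Normalise by the writhe: (-A^3)^(-w) = (-A^3)^(2) = A^6, so f(A) = A^6 * <K> = -A^24 + 3*A^20 - 5*A^16 + 6*A^12 - 6*A^8 + 6*A^4 - 4 + 3*A^-4 - A^-8.
Substitute A = t^(-1/4), i.e. A^e → t^(-e/4): V(t) = -t^2 + 3*t - 4 + 6*t^-1 - 6*t^-2 + 6*t^-3 - 5*t^-4 + 3*t^-5 - t^-6

Answer: -t^2 + 3*t - 4 + 6*t^-1 - 6*t^-2 + 6*t^-3 - 5*t^-4 + 3*t^-5 - t^-6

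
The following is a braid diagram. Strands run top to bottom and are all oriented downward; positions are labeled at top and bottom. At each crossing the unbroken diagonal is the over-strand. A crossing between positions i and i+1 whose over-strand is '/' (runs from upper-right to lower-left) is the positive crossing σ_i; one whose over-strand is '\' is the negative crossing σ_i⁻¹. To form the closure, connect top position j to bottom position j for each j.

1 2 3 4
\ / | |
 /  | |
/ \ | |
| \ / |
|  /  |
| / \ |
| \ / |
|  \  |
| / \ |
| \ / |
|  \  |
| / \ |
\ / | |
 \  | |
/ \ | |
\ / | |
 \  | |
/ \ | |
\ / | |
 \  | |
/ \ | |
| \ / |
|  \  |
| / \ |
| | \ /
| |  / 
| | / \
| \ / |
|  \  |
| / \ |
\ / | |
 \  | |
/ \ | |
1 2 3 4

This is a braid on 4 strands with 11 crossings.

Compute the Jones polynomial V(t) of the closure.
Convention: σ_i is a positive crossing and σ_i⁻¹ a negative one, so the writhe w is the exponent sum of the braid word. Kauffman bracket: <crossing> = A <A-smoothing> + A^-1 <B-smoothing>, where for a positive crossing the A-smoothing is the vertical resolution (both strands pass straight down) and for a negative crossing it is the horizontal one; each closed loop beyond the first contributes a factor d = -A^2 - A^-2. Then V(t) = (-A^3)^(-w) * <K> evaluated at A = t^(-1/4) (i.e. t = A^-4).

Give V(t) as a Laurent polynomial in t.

t^-2 + 2*t^-4 - 2*t^-5 + t^-6 - 2*t^-7 + t^-8

Derivation:
Reading the diagram top to bottom ('/'-over between positions i,i+1 = s_i, '\'-over = s_i^-1): braid word = s1 s2 s2^-1 s2^-1 s1^-1 s1^-1 s1^-1 s2^-1 s3 s2^-1 s1^-1.
The presented braid s1 s2 s2^-1 s2^-1 s1^-1 s1^-1 s1^-1 s2^-1 s3 s2^-1 s1^-1 on 4 strands reduces by inverse Markov moves (closure unchanged at each step):
  Deconjugate: the word is γ·β·γ⁻¹ with γ = s1 s2 (prefix) and γ⁻¹ = s2^-1 s1^-1 (suffix); strip both.
  Destabilize: the word has the form β·s3 where s3 occurs only as the final letter (β ∈ B_3); drop it and the last strand → 3 strands.
Reduced to β = s2^-1 s2^-1 s1^-1 s1^-1 s1^-1 s2^-1 on 3 strands, 6 crossings.
Compute on β:
Braid: s2^-1 s2^-1 s1^-1 s1^-1 s1^-1 s2^-1 on 3 strands, 6 crossings.
Writhe w = (#positive) - (#negative) = 0 - 6 = -6.
Computing the Kauffman bracket via state sum. There are 2^6 = 64 states.
For each crossing: s=0 is the vertical smoothing, s=1 horizontal. Crossing k contributes A^(sign_k * (1 - 2*s_k)); loop factor d = -A^2 - A^-2.
Tabulate the states by total A-exponent and number of loops L (A-exp: L × count):
  A^6: L=5 ×1
  A^4: L=4 ×6
  A^2: L=3 ×15
  A^0: L=2 ×18, L=4 ×2
  A^-2: L=1 ×9, L=3 ×6
  A^-4: L=2 ×6
  A^-6: L=3 ×1
Each group contributes A^e * Σ count * d^(L-1):
Powers of d = -A^2 - A^-2: d^2 = A^4 + 2 + A^-4; d^3 = -A^6 - 3*A^2 - 3*A^-2 - A^-6; d^4 = A^8 + 4*A^4 + 6 + 4*A^-4 + A^-8.
  A^6 * (d^4) = A^14 + 4*A^10 + 6*A^6 + 4*A^2 + A^-2
  A^4 * (6*d^3) = -6*A^10 - 18*A^6 - 18*A^2 - 6*A^-2
  A^2 * (15*d^2) = 15*A^6 + 30*A^2 + 15*A^-2
  A^0 * (18*d + 2*d^3) = -2*A^6 - 24*A^2 - 24*A^-2 - 2*A^-6
  A^-2 * (9 + 6*d^2) = 6*A^2 + 21*A^-2 + 6*A^-6
  A^-4 * (6*d) = -6*A^-2 - 6*A^-6
  A^-6 * (d^2) = A^-2 + 2*A^-6 + A^-10
Summing the groups: <K> = A^14 - 2*A^10 + A^6 - 2*A^2 + 2*A^-2 + A^-10
Normalise by the writhe: (-A^3)^(-w) = (-A^3)^(6) = A^18, so f(A) = A^18 * <K> = A^32 - 2*A^28 + A^24 - 2*A^20 + 2*A^16 + A^8.
Substitute A = t^(-1/4), i.e. A^e → t^(-e/4): V(t) = t^-2 + 2*t^-4 - 2*t^-5 + t^-6 - 2*t^-7 + t^-8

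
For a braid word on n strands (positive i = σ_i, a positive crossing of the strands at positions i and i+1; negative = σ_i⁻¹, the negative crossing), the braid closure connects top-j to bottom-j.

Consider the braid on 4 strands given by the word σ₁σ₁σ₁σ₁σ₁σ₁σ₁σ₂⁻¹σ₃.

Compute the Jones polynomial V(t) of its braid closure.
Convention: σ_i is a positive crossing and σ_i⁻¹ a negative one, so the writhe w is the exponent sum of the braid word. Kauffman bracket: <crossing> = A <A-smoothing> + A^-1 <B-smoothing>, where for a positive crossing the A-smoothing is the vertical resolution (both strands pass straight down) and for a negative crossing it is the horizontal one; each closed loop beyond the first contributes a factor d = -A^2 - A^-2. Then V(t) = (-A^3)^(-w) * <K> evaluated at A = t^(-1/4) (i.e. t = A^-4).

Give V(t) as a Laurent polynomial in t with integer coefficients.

-t^10 + t^9 - t^8 + t^7 - t^6 + t^5 + t^3

Derivation:
The presented braid s1 s1 s1 s1 s1 s1 s1 s2^-1 s3 on 4 strands reduces by inverse Markov moves (closure unchanged at each step):
  Destabilize: the word has the form β·s3 where s3 occurs only as the final letter (β ∈ B_3); drop it and the last strand → 3 strands.
  Destabilize: the word has the form β·s2^-1 where s2^-1 occurs only as the final letter (β ∈ B_2); drop it and the last strand → 2 strands.
Reduced to β = s1 s1 s1 s1 s1 s1 s1 on 2 strands, 7 crossings.
Compute on β:
Braid: s1 s1 s1 s1 s1 s1 s1 on 2 strands, 7 crossings.
Writhe w = (#positive) - (#negative) = 7 - 0 = 7.
Computing the Kauffman bracket via state sum. There are 2^7 = 128 states.
Smooth each crossing (0=||, 1=⌣⌢); contribution A^(Σ sign_k(1-2s_k)) * d^(L-1).
Tabulate the states by total A-exponent and number of loops L (A-exp: L × count):
  A^7: L=2 ×1
  A^5: L=1 ×7
  A^3: L=2 ×21
  A^1: L=3 ×35
  A^-1: L=4 ×35
  A^-3: L=5 ×21
  A^-5: L=6 ×7
  A^-7: L=7 ×1
Each group contributes A^e * Σ count * d^(L-1):
Powers of d = -A^2 - A^-2: d^2 = A^4 + 2 + A^-4; d^3 = -A^6 - 3*A^2 - 3*A^-2 - A^-6; d^4 = A^8 + 4*A^4 + 6 + 4*A^-4 + A^-8; d^5 = -A^10 - 5*A^6 - 10*A^2 - 10*A^-2 - 5*A^-6 - A^-10; d^6 = A^12 + 6*A^8 + 15*A^4 + 20 + 15*A^-4 + 6*A^-8 + A^-12.
  A^7 * (d) = -A^9 - A^5
  A^5 * (7) = 7*A^5
  A^3 * (21*d) = -21*A^5 - 21*A
  A^1 * (35*d^2) = 35*A^5 + 70*A + 35*A^-3
  A^-1 * (35*d^3) = -35*A^5 - 105*A - 105*A^-3 - 35*A^-7
  A^-3 * (21*d^4) = 21*A^5 + 84*A + 126*A^-3 + 84*A^-7 + 21*A^-11
  A^-5 * (7*d^5) = -7*A^5 - 35*A - 70*A^-3 - 70*A^-7 - 35*A^-11 - 7*A^-15
  A^-7 * (d^6) = A^5 + 6*A + 15*A^-3 + 20*A^-7 + 15*A^-11 + 6*A^-15 + A^-19
Summing the groups: <K> = -A^9 - A + A^-3 - A^-7 + A^-11 - A^-15 + A^-19
Normalise by the writhe: (-A^3)^(-w) = (-A^3)^(-7) = -A^-21, so f(A) = -A^-21 * <K> = A^-12 + A^-20 - A^-24 + A^-28 - A^-32 + A^-36 - A^-40.
Substitute A = t^(-1/4), i.e. A^e → t^(-e/4): V(t) = -t^10 + t^9 - t^8 + t^7 - t^6 + t^5 + t^3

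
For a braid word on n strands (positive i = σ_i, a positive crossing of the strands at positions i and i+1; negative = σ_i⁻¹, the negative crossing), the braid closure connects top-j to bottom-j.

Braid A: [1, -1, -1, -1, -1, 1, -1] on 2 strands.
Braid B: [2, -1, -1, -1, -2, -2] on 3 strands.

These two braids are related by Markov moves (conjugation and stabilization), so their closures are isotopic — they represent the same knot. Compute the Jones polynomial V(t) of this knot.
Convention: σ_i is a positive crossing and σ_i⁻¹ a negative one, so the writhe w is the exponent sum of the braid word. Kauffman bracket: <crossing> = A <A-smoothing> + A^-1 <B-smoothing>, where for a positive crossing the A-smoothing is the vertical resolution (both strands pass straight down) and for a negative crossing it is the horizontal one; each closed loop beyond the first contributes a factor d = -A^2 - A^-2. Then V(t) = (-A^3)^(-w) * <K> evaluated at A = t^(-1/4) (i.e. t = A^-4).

t^-1 + t^-3 - t^-4

Derivation:
Markov-equivalent braids have isotopic closures, hence identical knot invariants. Strip the Markov moves from each word to reach a common short braid β, then compute V(t) once on β.
Braid A: s1 s1^-1 s1^-1 s1^-1 s1^-1 s1 s1^-1 on 2 strands reduces by inverse Markov moves (closure unchanged at each step):
  Deconjugate: the word is γ·β·γ⁻¹ with γ = s1 (prefix) and γ⁻¹ = s1^-1 (suffix); strip both.
  Deconjugate: the word is γ·β·γ⁻¹ with γ = s1^-1 (prefix) and γ⁻¹ = s1 (suffix); strip both.
Reduced to β = s1^-1 s1^-1 s1^-1 on 2 strands, 3 crossings.
Braid B: s2 s1^-1 s1^-1 s1^-1 s2^-1 s2^-1 on 3 strands reduces by inverse Markov moves (closure unchanged at each step):
  Deconjugate: the word is γ·β·γ⁻¹ with γ = s2 (prefix) and γ⁻¹ = s2^-1 (suffix); strip both.
  Destabilize: the word has the form β·s2^-1 where s2^-1 occurs only as the final letter (β ∈ B_2); drop it and the last strand → 2 strands.
Reduced to β = s1^-1 s1^-1 s1^-1 on 2 strands, 3 crossings.
Both give the same β = s1^-1 s1^-1 s1^-1 on 2 strands, so one state sum suffices:
Braid: s1^-1 s1^-1 s1^-1 on 2 strands, 3 crossings.
Writhe w = (#positive) - (#negative) = 0 - 3 = -3.
Enumerate smoothing states for the bracket polynomial. There are 2^3 = 8 states.
For each crossing: s=0 is the vertical smoothing, s=1 horizontal. Crossing k contributes A^(sign_k * (1 - 2*s_k)); loop factor d = -A^2 - A^-2.
  state 000: A-exp=-3, loops=2, term = A^-3 * d^1
  state 001: A-exp=-1, loops=1, term = A^-1 * d^0
  state 010: A-exp=-1, loops=1, term = A^-1 * d^0
  state 011: A-exp=+1, loops=2, term = A^1 * d^1
  state 100: A-exp=-1, loops=1, term = A^-1 * d^0
  state 101: A-exp=+1, loops=2, term = A^1 * d^1
  state 110: A-exp=+1, loops=2, term = A^1 * d^1
  state 111: A-exp=+3, loops=3, term = A^3 * d^2
Collect the terms by A-exponent (count of states per loop number):
Powers of d = -A^2 - A^-2: d^2 = A^4 + 2 + A^-4.
  A^3 * (d^2) = A^7 + 2*A^3 + A^-1
  A^1 * (3*d) = -3*A^3 - 3*A^-1
  A^-1 * (3) = 3*A^-1
  A^-3 * (d) = -A^-1 - A^-5
Summing the groups: <K> = A^7 - A^3 - A^-5
Normalise by the writhe: (-A^3)^(-w) = (-A^3)^(3) = -A^9, so f(A) = -A^9 * <K> = -A^16 + A^12 + A^4.
Substitute A = t^(-1/4), i.e. A^e → t^(-e/4): V(t) = t^-1 + t^-3 - t^-4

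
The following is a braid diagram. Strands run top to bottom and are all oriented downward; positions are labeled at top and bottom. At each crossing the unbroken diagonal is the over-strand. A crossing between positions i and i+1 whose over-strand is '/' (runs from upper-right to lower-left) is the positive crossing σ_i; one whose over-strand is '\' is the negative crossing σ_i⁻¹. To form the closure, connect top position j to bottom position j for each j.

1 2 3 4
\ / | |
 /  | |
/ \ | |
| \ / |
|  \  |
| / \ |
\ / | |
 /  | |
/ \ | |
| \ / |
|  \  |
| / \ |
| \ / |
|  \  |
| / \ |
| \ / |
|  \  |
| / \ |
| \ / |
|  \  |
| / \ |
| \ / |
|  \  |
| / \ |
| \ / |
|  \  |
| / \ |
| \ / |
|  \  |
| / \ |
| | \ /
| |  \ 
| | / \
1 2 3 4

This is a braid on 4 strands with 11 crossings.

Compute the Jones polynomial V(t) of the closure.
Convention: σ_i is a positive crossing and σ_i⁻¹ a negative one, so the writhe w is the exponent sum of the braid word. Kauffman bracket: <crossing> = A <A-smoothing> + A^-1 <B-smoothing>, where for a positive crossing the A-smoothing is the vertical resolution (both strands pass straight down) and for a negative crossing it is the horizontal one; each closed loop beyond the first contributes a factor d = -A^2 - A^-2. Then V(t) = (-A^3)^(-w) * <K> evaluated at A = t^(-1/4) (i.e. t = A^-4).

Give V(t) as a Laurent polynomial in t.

t^-1 - t^-2 + 2*t^-3 - 2*t^-4 + 3*t^-5 - 3*t^-6 + 3*t^-7 - 3*t^-8 + 2*t^-9 - 2*t^-10 + t^-11

Derivation:
Reading the diagram top to bottom ('/'-over between positions i,i+1 = s_i, '\'-over = s_i^-1): braid word = s1 s2^-1 s1 s2^-1 s2^-1 s2^-1 s2^-1 s2^-1 s2^-1 s2^-1 s3^-1.
The presented braid s1 s2^-1 s1 s2^-1 s2^-1 s2^-1 s2^-1 s2^-1 s2^-1 s2^-1 s3^-1 on 4 strands reduces by inverse Markov moves (closure unchanged at each step):
  Destabilize: the word has the form β·s3^-1 where s3^-1 occurs only as the final letter (β ∈ B_3); drop it and the last strand → 3 strands.
Reduced to β = s1 s2^-1 s1 s2^-1 s2^-1 s2^-1 s2^-1 s2^-1 s2^-1 s2^-1 on 3 strands, 10 crossings.
Compute on β:
Braid: s1 s2^-1 s1 s2^-1 s2^-1 s2^-1 s2^-1 s2^-1 s2^-1 s2^-1 on 3 strands, 10 crossings.
Writhe w = (#positive) - (#negative) = 2 - 8 = -6.
Computing the Kauffman bracket via state sum. There are 2^10 = 1024 states.
For each crossing: s=0 is the vertical smoothing, s=1 horizontal. Crossing k contributes A^(sign_k * (1 - 2*s_k)); loop factor d = -A^2 - A^-2.
Tabulate the states by total A-exponent and number of loops L (A-exp: L × count):
  A^10: L=9 ×1
  A^8: L=8 ×10
  A^6: L=7 ×45
  A^4: L=6 ×119, L=8 ×1
  A^2: L=5 ×203, L=7 ×7
  A^0: L=4 ×231, L=6 ×21
  A^-2: L=3 ×175, L=5 ×35
  A^-4: L=2 ×85, L=4 ×35
  A^-6: L=1 ×23, L=3 ×22
  A^-8: L=2 ×10
  A^-10: L=3 ×1
Each group contributes A^e * Σ count * d^(L-1):
Powers of d = -A^2 - A^-2: d^2 = A^4 + 2 + A^-4; d^3 = -A^6 - 3*A^2 - 3*A^-2 - A^-6; d^4 = A^8 + 4*A^4 + 6 + 4*A^-4 + A^-8; d^5 = -A^10 - 5*A^6 - 10*A^2 - 10*A^-2 - 5*A^-6 - A^-10; d^6 = A^12 + 6*A^8 + 15*A^4 + 20 + 15*A^-4 + 6*A^-8 + A^-12; d^7 = -A^14 - 7*A^10 - 21*A^6 - 35*A^2 - 35*A^-2 - 21*A^-6 - 7*A^-10 - A^-14; d^8 = A^16 + 8*A^12 + 28*A^8 + 56*A^4 + 70 + 56*A^-4 + 28*A^-8 + 8*A^-12 + A^-16.
  A^10 * (d^8) = A^26 + 8*A^22 + 28*A^18 + 56*A^14 + 70*A^10 + 56*A^6 + 28*A^2 + 8*A^-2 + A^-6
  A^8 * (10*d^7) = -10*A^22 - 70*A^18 - 210*A^14 - 350*A^10 - 350*A^6 - 210*A^2 - 70*A^-2 - 10*A^-6
  A^6 * (45*d^6) = 45*A^18 + 270*A^14 + 675*A^10 + 900*A^6 + 675*A^2 + 270*A^-2 + 45*A^-6
  A^4 * (119*d^5 + d^7) = -A^18 - 126*A^14 - 616*A^10 - 1225*A^6 - 1225*A^2 - 616*A^-2 - 126*A^-6 - A^-10
  A^2 * (203*d^4 + 7*d^6) = 7*A^14 + 245*A^10 + 917*A^6 + 1358*A^2 + 917*A^-2 + 245*A^-6 + 7*A^-10
  A^0 * (231*d^3 + 21*d^5) = -21*A^10 - 336*A^6 - 903*A^2 - 903*A^-2 - 336*A^-6 - 21*A^-10
  A^-2 * (175*d^2 + 35*d^4) = 35*A^6 + 315*A^2 + 560*A^-2 + 315*A^-6 + 35*A^-10
  A^-4 * (85*d + 35*d^3) = -35*A^2 - 190*A^-2 - 190*A^-6 - 35*A^-10
  A^-6 * (23 + 22*d^2) = 22*A^-2 + 67*A^-6 + 22*A^-10
  A^-8 * (10*d) = -10*A^-6 - 10*A^-10
  A^-10 * (d^2) = A^-6 + 2*A^-10 + A^-14
Summing the groups: <K> = A^26 - 2*A^22 + 2*A^18 - 3*A^14 + 3*A^10 - 3*A^6 + 3*A^2 - 2*A^-2 + 2*A^-6 - A^-10 + A^-14
Normalise by the writhe: (-A^3)^(-w) = (-A^3)^(6) = A^18, so f(A) = A^18 * <K> = A^44 - 2*A^40 + 2*A^36 - 3*A^32 + 3*A^28 - 3*A^24 + 3*A^20 - 2*A^16 + 2*A^12 - A^8 + A^4.
Substitute A = t^(-1/4), i.e. A^e → t^(-e/4): V(t) = t^-1 - t^-2 + 2*t^-3 - 2*t^-4 + 3*t^-5 - 3*t^-6 + 3*t^-7 - 3*t^-8 + 2*t^-9 - 2*t^-10 + t^-11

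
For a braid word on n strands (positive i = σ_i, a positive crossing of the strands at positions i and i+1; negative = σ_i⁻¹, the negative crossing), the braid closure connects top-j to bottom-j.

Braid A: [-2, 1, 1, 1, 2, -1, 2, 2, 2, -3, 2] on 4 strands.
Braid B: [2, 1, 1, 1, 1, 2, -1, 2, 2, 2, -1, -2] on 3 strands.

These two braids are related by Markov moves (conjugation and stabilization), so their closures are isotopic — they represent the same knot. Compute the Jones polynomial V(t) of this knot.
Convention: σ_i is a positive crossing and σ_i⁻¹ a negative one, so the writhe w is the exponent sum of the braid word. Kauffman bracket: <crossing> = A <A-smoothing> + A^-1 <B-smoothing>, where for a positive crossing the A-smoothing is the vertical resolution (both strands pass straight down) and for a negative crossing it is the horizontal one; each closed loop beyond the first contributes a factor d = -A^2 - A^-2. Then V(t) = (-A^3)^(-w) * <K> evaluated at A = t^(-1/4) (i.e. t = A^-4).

-t^9 + 2*t^8 - 3*t^7 + 3*t^6 - 3*t^5 + 3*t^4 - t^3 + t^2

Derivation:
Markov-equivalent braids have isotopic closures, hence identical knot invariants. Strip the Markov moves from each word to reach a common short braid β, then compute V(t) once on β.
Braid A: s2^-1 s1 s1 s1 s2 s1^-1 s2 s2 s2 s3^-1 s2 on 4 strands reduces by inverse Markov moves (closure unchanged at each step):
  Deconjugate: the word is γ·β·γ⁻¹ with γ = s2^-1 (prefix) and γ⁻¹ = s2 (suffix); strip both.
  Destabilize: the word has the form β·s3^-1 where s3^-1 occurs only as the final letter (β ∈ B_3); drop it and the last strand → 3 strands.
Reduced to β = s1 s1 s1 s2 s1^-1 s2 s2 s2 on 3 strands, 8 crossings.
Braid B: s2 s1 s1 s1 s1 s2 s1^-1 s2 s2 s2 s1^-1 s2^-1 on 3 strands reduces by inverse Markov moves (closure unchanged at each step):
  Deconjugate: the word is γ·β·γ⁻¹ with γ = s2 s1 (prefix) and γ⁻¹ = s1^-1 s2^-1 (suffix); strip both.
Reduced to β = s1 s1 s1 s2 s1^-1 s2 s2 s2 on 3 strands, 8 crossings.
Both give the same β = s1 s1 s1 s2 s1^-1 s2 s2 s2 on 3 strands, so one state sum suffices:
Braid: s1 s1 s1 s2 s1^-1 s2 s2 s2 on 3 strands, 8 crossings.
Writhe w = (#positive) - (#negative) = 7 - 1 = 6.
Enumerate smoothing states for the bracket polynomial. There are 2^8 = 256 states.
Each crossing splits two ways (0=vertical, 1=horizontal). The state's weight is A^(#A-smoothings - #B-smoothings) * d^(loops - 1).
Tabulate the states by total A-exponent and number of loops L (A-exp: L × count):
  A^8: L=2 ×1
  A^6: L=1 ×4, L=3 ×4
  A^4: L=2 ×25, L=4 ×3
  A^2: L=1 ×21, L=3 ×34, L=5 ×1
  A^0: L=2 ×48, L=4 ×22
  A^-2: L=3 ×49, L=5 ×7
  A^-4: L=4 ×27, L=6 ×1
  A^-6: L=5 ×8
  A^-8: L=6 ×1
Each group contributes A^e * Σ count * d^(L-1):
Powers of d = -A^2 - A^-2: d^2 = A^4 + 2 + A^-4; d^3 = -A^6 - 3*A^2 - 3*A^-2 - A^-6; d^4 = A^8 + 4*A^4 + 6 + 4*A^-4 + A^-8; d^5 = -A^10 - 5*A^6 - 10*A^2 - 10*A^-2 - 5*A^-6 - A^-10.
  A^8 * (d) = -A^10 - A^6
  A^6 * (4 + 4*d^2) = 4*A^10 + 12*A^6 + 4*A^2
  A^4 * (25*d + 3*d^3) = -3*A^10 - 34*A^6 - 34*A^2 - 3*A^-2
  A^2 * (21 + 34*d^2 + d^4) = A^10 + 38*A^6 + 95*A^2 + 38*A^-2 + A^-6
  A^0 * (48*d + 22*d^3) = -22*A^6 - 114*A^2 - 114*A^-2 - 22*A^-6
  A^-2 * (49*d^2 + 7*d^4) = 7*A^6 + 77*A^2 + 140*A^-2 + 77*A^-6 + 7*A^-10
  A^-4 * (27*d^3 + d^5) = -A^6 - 32*A^2 - 91*A^-2 - 91*A^-6 - 32*A^-10 - A^-14
  A^-6 * (8*d^4) = 8*A^2 + 32*A^-2 + 48*A^-6 + 32*A^-10 + 8*A^-14
  A^-8 * (d^5) = -A^2 - 5*A^-2 - 10*A^-6 - 10*A^-10 - 5*A^-14 - A^-18
Summing the groups: <K> = A^10 - A^6 + 3*A^2 - 3*A^-2 + 3*A^-6 - 3*A^-10 + 2*A^-14 - A^-18
Normalise by the writhe: (-A^3)^(-w) = (-A^3)^(-6) = A^-18, so f(A) = A^-18 * <K> = A^-8 - A^-12 + 3*A^-16 - 3*A^-20 + 3*A^-24 - 3*A^-28 + 2*A^-32 - A^-36.
Substitute A = t^(-1/4), i.e. A^e → t^(-e/4): V(t) = -t^9 + 2*t^8 - 3*t^7 + 3*t^6 - 3*t^5 + 3*t^4 - t^3 + t^2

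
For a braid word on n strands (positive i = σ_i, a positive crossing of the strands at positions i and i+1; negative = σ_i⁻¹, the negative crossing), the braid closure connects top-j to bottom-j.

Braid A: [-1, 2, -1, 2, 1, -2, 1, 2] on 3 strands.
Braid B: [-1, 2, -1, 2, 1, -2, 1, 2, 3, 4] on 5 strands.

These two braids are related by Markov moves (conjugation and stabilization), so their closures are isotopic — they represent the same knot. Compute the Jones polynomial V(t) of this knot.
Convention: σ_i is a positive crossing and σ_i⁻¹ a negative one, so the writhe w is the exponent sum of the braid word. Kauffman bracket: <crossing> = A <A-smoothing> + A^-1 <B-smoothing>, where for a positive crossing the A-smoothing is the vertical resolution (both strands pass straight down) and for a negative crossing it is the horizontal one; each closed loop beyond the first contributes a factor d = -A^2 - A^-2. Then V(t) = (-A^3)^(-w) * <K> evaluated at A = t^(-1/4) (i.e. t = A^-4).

-t^5 + t^4 - t^3 + 2*t^2 - t + 2 - t^-1

Derivation:
Markov-equivalent braids have isotopic closures, hence identical knot invariants. Strip the Markov moves from each word to reach a common short braid β, then compute V(t) once on β.
Braid A: s1^-1 s2 s1^-1 s2 s1 s2^-1 s1 s2 on 3 strands has no conjugating prefix/suffix or stabilization to strip; take β = s1^-1 s2 s1^-1 s2 s1 s2^-1 s1 s2.
Braid B: s1^-1 s2 s1^-1 s2 s1 s2^-1 s1 s2 s3 s4 on 5 strands reduces by inverse Markov moves (closure unchanged at each step):
  Destabilize: the word has the form β·s4 where s4 occurs only as the final letter (β ∈ B_4); drop it and the last strand → 4 strands.
  Destabilize: the word has the form β·s3 where s3 occurs only as the final letter (β ∈ B_3); drop it and the last strand → 3 strands.
Reduced to β = s1^-1 s2 s1^-1 s2 s1 s2^-1 s1 s2 on 3 strands, 8 crossings.
Both give the same β = s1^-1 s2 s1^-1 s2 s1 s2^-1 s1 s2 on 3 strands, so one state sum suffices:
Braid: s1^-1 s2 s1^-1 s2 s1 s2^-1 s1 s2 on 3 strands, 8 crossings.
Writhe w = (#positive) - (#negative) = 5 - 3 = 2.
Computing the Kauffman bracket via state sum. There are 2^8 = 256 states.
For each crossing: s=0 is the vertical smoothing, s=1 horizontal. Crossing k contributes A^(sign_k * (1 - 2*s_k)); loop factor d = -A^2 - A^-2.
Tabulate the states by total A-exponent and number of loops L (A-exp: L × count):
  A^8: L=2 ×1
  A^6: L=1 ×3, L=3 ×5
  A^4: L=2 ×22, L=4 ×6
  A^2: L=1 ×18, L=3 ×37, L=5 ×1
  A^0: L=2 ×58, L=4 ×12
  A^-2: L=1 ×24, L=3 ×31, L=5 ×1
  A^-4: L=2 ×23, L=4 ×5
  A^-6: L=3 ×8
  A^-8: L=4 ×1
Each group contributes A^e * Σ count * d^(L-1):
Powers of d = -A^2 - A^-2: d^2 = A^4 + 2 + A^-4; d^3 = -A^6 - 3*A^2 - 3*A^-2 - A^-6; d^4 = A^8 + 4*A^4 + 6 + 4*A^-4 + A^-8.
  A^8 * (d) = -A^10 - A^6
  A^6 * (3 + 5*d^2) = 5*A^10 + 13*A^6 + 5*A^2
  A^4 * (22*d + 6*d^3) = -6*A^10 - 40*A^6 - 40*A^2 - 6*A^-2
  A^2 * (18 + 37*d^2 + d^4) = A^10 + 41*A^6 + 98*A^2 + 41*A^-2 + A^-6
  A^0 * (58*d + 12*d^3) = -12*A^6 - 94*A^2 - 94*A^-2 - 12*A^-6
  A^-2 * (24 + 31*d^2 + d^4) = A^6 + 35*A^2 + 92*A^-2 + 35*A^-6 + A^-10
  A^-4 * (23*d + 5*d^3) = -5*A^2 - 38*A^-2 - 38*A^-6 - 5*A^-10
  A^-6 * (8*d^2) = 8*A^-2 + 16*A^-6 + 8*A^-10
  A^-8 * (d^3) = -A^-2 - 3*A^-6 - 3*A^-10 - A^-14
Summing the groups: <K> = -A^10 + 2*A^6 - A^2 + 2*A^-2 - A^-6 + A^-10 - A^-14
Normalise by the writhe: (-A^3)^(-w) = (-A^3)^(-2) = A^-6, so f(A) = A^-6 * <K> = -A^4 + 2 - A^-4 + 2*A^-8 - A^-12 + A^-16 - A^-20.
Substitute A = t^(-1/4), i.e. A^e → t^(-e/4): V(t) = -t^5 + t^4 - t^3 + 2*t^2 - t + 2 - t^-1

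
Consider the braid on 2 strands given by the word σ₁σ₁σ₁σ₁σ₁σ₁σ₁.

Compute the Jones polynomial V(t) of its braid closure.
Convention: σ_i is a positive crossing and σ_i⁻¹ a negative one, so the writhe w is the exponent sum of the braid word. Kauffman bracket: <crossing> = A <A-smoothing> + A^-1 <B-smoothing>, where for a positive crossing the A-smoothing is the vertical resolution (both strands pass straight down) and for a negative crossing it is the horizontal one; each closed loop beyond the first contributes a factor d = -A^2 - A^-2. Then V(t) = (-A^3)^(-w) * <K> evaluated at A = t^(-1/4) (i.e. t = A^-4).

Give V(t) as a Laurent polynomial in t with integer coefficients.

Braid: s1 s1 s1 s1 s1 s1 s1 on 2 strands, 7 crossings.
Writhe w = (#positive) - (#negative) = 7 - 0 = 7.
Enumerate smoothing states for the bracket polynomial. There are 2^7 = 128 states.
Each crossing splits two ways (0=vertical, 1=horizontal). The state's weight is A^(#A-smoothings - #B-smoothings) * d^(loops - 1).
Tabulate the states by total A-exponent and number of loops L (A-exp: L × count):
  A^7: L=2 ×1
  A^5: L=1 ×7
  A^3: L=2 ×21
  A^1: L=3 ×35
  A^-1: L=4 ×35
  A^-3: L=5 ×21
  A^-5: L=6 ×7
  A^-7: L=7 ×1
Each group contributes A^e * Σ count * d^(L-1):
Powers of d = -A^2 - A^-2: d^2 = A^4 + 2 + A^-4; d^3 = -A^6 - 3*A^2 - 3*A^-2 - A^-6; d^4 = A^8 + 4*A^4 + 6 + 4*A^-4 + A^-8; d^5 = -A^10 - 5*A^6 - 10*A^2 - 10*A^-2 - 5*A^-6 - A^-10; d^6 = A^12 + 6*A^8 + 15*A^4 + 20 + 15*A^-4 + 6*A^-8 + A^-12.
  A^7 * (d) = -A^9 - A^5
  A^5 * (7) = 7*A^5
  A^3 * (21*d) = -21*A^5 - 21*A
  A^1 * (35*d^2) = 35*A^5 + 70*A + 35*A^-3
  A^-1 * (35*d^3) = -35*A^5 - 105*A - 105*A^-3 - 35*A^-7
  A^-3 * (21*d^4) = 21*A^5 + 84*A + 126*A^-3 + 84*A^-7 + 21*A^-11
  A^-5 * (7*d^5) = -7*A^5 - 35*A - 70*A^-3 - 70*A^-7 - 35*A^-11 - 7*A^-15
  A^-7 * (d^6) = A^5 + 6*A + 15*A^-3 + 20*A^-7 + 15*A^-11 + 6*A^-15 + A^-19
Summing the groups: <K> = -A^9 - A + A^-3 - A^-7 + A^-11 - A^-15 + A^-19
Normalise by the writhe: (-A^3)^(-w) = (-A^3)^(-7) = -A^-21, so f(A) = -A^-21 * <K> = A^-12 + A^-20 - A^-24 + A^-28 - A^-32 + A^-36 - A^-40.
Substitute A = t^(-1/4), i.e. A^e → t^(-e/4): V(t) = -t^10 + t^9 - t^8 + t^7 - t^6 + t^5 + t^3

Answer: -t^10 + t^9 - t^8 + t^7 - t^6 + t^5 + t^3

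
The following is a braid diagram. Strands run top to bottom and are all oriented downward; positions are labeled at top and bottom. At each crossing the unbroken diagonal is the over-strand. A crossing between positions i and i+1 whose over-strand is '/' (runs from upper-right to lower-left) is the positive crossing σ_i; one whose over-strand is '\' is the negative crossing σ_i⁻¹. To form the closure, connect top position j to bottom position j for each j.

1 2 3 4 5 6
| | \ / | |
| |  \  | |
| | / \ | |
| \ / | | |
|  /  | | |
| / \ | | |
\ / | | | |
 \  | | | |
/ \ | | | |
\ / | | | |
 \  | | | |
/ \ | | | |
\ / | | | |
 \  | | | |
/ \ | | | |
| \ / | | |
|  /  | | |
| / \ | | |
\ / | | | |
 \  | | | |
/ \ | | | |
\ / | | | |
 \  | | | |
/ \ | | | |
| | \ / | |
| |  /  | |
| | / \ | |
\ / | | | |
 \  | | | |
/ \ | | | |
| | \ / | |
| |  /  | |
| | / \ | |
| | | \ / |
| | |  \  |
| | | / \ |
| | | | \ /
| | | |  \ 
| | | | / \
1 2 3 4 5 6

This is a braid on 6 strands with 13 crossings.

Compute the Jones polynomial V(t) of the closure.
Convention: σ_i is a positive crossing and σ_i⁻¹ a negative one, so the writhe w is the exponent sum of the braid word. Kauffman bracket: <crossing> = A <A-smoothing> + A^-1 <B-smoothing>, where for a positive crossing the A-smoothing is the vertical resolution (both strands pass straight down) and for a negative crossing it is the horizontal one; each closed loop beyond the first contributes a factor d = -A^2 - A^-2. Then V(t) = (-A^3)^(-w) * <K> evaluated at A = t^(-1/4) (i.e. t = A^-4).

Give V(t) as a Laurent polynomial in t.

1 - t^-1 + 3*t^-2 - 3*t^-3 + 3*t^-4 - 4*t^-5 + 3*t^-6 - 2*t^-7 + t^-8

Derivation:
Reading the diagram top to bottom ('/'-over between positions i,i+1 = s_i, '\'-over = s_i^-1): braid word = s3^-1 s2 s1^-1 s1^-1 s1^-1 s2 s1^-1 s1^-1 s3 s1^-1 s3 s4^-1 s5^-1.
The presented braid s3^-1 s2 s1^-1 s1^-1 s1^-1 s2 s1^-1 s1^-1 s3 s1^-1 s3 s4^-1 s5^-1 on 6 strands reduces by inverse Markov moves (closure unchanged at each step):
  Destabilize: the word has the form β·s5^-1 where s5^-1 occurs only as the final letter (β ∈ B_5); drop it and the last strand → 5 strands.
  Destabilize: the word has the form β·s4^-1 where s4^-1 occurs only as the final letter (β ∈ B_4); drop it and the last strand → 4 strands.
  Deconjugate: the word is γ·β·γ⁻¹ with γ = s3^-1 (prefix) and γ⁻¹ = s3 (suffix); strip both.
Reduced to β = s2 s1^-1 s1^-1 s1^-1 s2 s1^-1 s1^-1 s3 s1^-1 on 4 strands, 9 crossings.
Compute on β:
Braid: s2 s1^-1 s1^-1 s1^-1 s2 s1^-1 s1^-1 s3 s1^-1 on 4 strands, 9 crossings.
Writhe w = (#positive) - (#negative) = 3 - 6 = -3.
Enumerate smoothing states for the bracket polynomial. There are 2^9 = 512 states.
Each crossing splits two ways (0=vertical, 1=horizontal). The state's weight is A^(#A-smoothings - #B-smoothings) * d^(loops - 1).
Tabulate the states by total A-exponent and number of loops L (A-exp: L × count):
  A^9: L=8 ×1
  A^7: L=7 ×9
  A^5: L=6 ×36
  A^3: L=5 ×84
  A^1: L=4 ×126
  A^-1: L=3 ×124, L=5 ×2
  A^-3: L=2 ×75, L=4 ×9
  A^-5: L=1 ×21, L=3 ×15
  A^-7: L=2 ×8, L=4 ×1
  A^-9: L=3 ×1
Each group contributes A^e * Σ count * d^(L-1):
Powers of d = -A^2 - A^-2: d^2 = A^4 + 2 + A^-4; d^3 = -A^6 - 3*A^2 - 3*A^-2 - A^-6; d^4 = A^8 + 4*A^4 + 6 + 4*A^-4 + A^-8; d^5 = -A^10 - 5*A^6 - 10*A^2 - 10*A^-2 - 5*A^-6 - A^-10; d^6 = A^12 + 6*A^8 + 15*A^4 + 20 + 15*A^-4 + 6*A^-8 + A^-12; d^7 = -A^14 - 7*A^10 - 21*A^6 - 35*A^2 - 35*A^-2 - 21*A^-6 - 7*A^-10 - A^-14.
  A^9 * (d^7) = -A^23 - 7*A^19 - 21*A^15 - 35*A^11 - 35*A^7 - 21*A^3 - 7*A^-1 - A^-5
  A^7 * (9*d^6) = 9*A^19 + 54*A^15 + 135*A^11 + 180*A^7 + 135*A^3 + 54*A^-1 + 9*A^-5
  A^5 * (36*d^5) = -36*A^15 - 180*A^11 - 360*A^7 - 360*A^3 - 180*A^-1 - 36*A^-5
  A^3 * (84*d^4) = 84*A^11 + 336*A^7 + 504*A^3 + 336*A^-1 + 84*A^-5
  A^1 * (126*d^3) = -126*A^7 - 378*A^3 - 378*A^-1 - 126*A^-5
  A^-1 * (124*d^2 + 2*d^4) = 2*A^7 + 132*A^3 + 260*A^-1 + 132*A^-5 + 2*A^-9
  A^-3 * (75*d + 9*d^3) = -9*A^3 - 102*A^-1 - 102*A^-5 - 9*A^-9
  A^-5 * (21 + 15*d^2) = 15*A^-1 + 51*A^-5 + 15*A^-9
  A^-7 * (8*d + d^3) = -A^-1 - 11*A^-5 - 11*A^-9 - A^-13
  A^-9 * (d^2) = A^-5 + 2*A^-9 + A^-13
Summing the groups: <K> = -A^23 + 2*A^19 - 3*A^15 + 4*A^11 - 3*A^7 + 3*A^3 - 3*A^-1 + A^-5 - A^-9
Normalise by the writhe: (-A^3)^(-w) = (-A^3)^(3) = -A^9, so f(A) = -A^9 * <K> = A^32 - 2*A^28 + 3*A^24 - 4*A^20 + 3*A^16 - 3*A^12 + 3*A^8 - A^4 + 1.
Substitute A = t^(-1/4), i.e. A^e → t^(-e/4): V(t) = 1 - t^-1 + 3*t^-2 - 3*t^-3 + 3*t^-4 - 4*t^-5 + 3*t^-6 - 2*t^-7 + t^-8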